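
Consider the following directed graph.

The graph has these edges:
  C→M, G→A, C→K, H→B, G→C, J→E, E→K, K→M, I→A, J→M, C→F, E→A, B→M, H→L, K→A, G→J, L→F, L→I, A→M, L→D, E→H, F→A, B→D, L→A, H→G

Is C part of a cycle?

C lies on a cycle iff there is a path from C back to itself.
Exploring from C, it never reaches itself; equivalently, its strongly connected component is a singleton.

No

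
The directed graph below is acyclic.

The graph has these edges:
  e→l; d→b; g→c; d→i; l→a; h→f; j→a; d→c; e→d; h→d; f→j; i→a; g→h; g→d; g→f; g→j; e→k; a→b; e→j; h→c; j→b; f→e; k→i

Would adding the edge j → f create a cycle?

Yes

Adding j→f creates a cycle iff f can already reach j.
Path from f: f → j.
So f → … → j → f is a cycle.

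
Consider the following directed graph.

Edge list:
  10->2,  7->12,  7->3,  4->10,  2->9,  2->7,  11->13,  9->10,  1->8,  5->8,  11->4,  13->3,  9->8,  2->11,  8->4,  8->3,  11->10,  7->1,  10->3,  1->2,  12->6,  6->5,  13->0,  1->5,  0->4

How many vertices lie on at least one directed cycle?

A vertex is on a directed cycle iff it belongs to a strongly connected component of size ≥ 2 (or has a self-loop).
The vertices on cycles are {0, 1, 2, 4, 5, 6, 7, 8, 9, 10, 11, 12, 13} — 13 in total.

13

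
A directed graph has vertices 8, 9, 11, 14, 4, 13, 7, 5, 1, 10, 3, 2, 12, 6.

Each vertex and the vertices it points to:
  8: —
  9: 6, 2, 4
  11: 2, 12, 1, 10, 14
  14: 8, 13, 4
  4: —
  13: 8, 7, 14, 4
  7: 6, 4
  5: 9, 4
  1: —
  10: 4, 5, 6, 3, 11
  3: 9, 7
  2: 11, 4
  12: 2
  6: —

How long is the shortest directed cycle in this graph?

2

For each vertex v, BFS finds the shortest path from v back to v.
The shortest such closed walk is 11 → 10 → 11, length 2.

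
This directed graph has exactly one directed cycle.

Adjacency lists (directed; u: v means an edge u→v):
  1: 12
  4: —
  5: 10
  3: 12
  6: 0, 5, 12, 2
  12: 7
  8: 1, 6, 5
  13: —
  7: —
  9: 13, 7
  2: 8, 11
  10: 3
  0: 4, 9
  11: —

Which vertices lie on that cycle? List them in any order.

DFS with gray/black marking from 8:
8 gray
  1 gray
    12 gray
      7 gray
      7 black
    12 black
  1 black
  6 gray
    0 gray
      4 gray
      4 black
      9 gray
        13 gray
        13 black
        9→7: 7 black — skip
      9 black
    0 black
    5 gray
      10 gray
        3 gray
          3→12: 12 black — skip
        3 black
      10 black
    5 black
    6→12: 12 black — skip
    2 gray
      2→8: 8 is gray → back edge
Back edge closes the cycle 8 → 6 → 2 → 8; its vertices are {2, 6, 8}.

2, 6, 8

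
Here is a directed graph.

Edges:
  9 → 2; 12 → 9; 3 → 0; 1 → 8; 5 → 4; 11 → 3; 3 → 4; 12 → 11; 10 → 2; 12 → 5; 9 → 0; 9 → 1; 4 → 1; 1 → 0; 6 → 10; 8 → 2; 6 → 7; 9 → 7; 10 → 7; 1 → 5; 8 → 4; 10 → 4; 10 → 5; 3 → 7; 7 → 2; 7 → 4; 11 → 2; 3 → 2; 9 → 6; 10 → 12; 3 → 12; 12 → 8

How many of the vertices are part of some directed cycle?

10

A vertex is on a directed cycle iff it belongs to a strongly connected component of size ≥ 2 (or has a self-loop).
The vertices on cycles are {1, 3, 4, 5, 6, 8, 9, 10, 11, 12} — 10 in total.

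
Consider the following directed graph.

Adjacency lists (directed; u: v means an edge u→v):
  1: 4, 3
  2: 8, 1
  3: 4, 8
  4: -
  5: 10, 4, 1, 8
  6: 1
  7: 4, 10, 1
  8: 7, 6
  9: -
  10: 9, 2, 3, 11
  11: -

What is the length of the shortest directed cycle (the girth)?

4

For each vertex v, BFS finds the shortest path from v back to v.
The shortest such closed walk is 10 → 3 → 8 → 7 → 10, length 4.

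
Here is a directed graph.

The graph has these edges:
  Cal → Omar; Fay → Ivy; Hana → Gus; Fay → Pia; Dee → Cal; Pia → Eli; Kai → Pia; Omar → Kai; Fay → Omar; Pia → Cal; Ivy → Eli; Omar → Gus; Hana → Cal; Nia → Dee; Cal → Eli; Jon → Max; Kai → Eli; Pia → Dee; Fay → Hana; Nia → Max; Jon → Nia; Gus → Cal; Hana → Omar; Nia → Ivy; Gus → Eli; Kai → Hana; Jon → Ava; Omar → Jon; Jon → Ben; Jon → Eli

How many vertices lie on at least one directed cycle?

A vertex is on a directed cycle iff it belongs to a strongly connected component of size ≥ 2 (or has a self-loop).
The vertices on cycles are {Cal, Dee, Gus, Jon, Kai, Nia, Pia, Hana, Omar} — 9 in total.

9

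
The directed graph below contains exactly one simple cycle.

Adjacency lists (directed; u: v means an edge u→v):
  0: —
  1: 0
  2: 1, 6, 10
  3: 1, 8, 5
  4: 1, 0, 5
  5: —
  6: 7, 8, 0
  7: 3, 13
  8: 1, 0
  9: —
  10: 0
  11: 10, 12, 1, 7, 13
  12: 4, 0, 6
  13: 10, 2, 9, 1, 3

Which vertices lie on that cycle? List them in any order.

2, 6, 7, 13

DFS with gray/black marking from 7:
7 gray
  3 gray
    1 gray
      0 gray
      0 black
    1 black
    8 gray
      8→1: 1 black — skip
      8→0: 0 black — skip
    8 black
    5 gray
    5 black
  3 black
  13 gray
    10 gray
      10→0: 0 black — skip
    10 black
    2 gray
      2→1: 1 black — skip
      6 gray
        6→7: 7 is gray → back edge
Back edge closes the cycle 7 → 13 → 2 → 6 → 7; its vertices are {2, 6, 7, 13}.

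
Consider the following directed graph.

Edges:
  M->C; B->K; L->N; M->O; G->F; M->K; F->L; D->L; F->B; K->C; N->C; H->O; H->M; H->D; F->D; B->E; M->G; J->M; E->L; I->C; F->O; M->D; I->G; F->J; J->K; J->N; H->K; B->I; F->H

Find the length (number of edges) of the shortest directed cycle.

4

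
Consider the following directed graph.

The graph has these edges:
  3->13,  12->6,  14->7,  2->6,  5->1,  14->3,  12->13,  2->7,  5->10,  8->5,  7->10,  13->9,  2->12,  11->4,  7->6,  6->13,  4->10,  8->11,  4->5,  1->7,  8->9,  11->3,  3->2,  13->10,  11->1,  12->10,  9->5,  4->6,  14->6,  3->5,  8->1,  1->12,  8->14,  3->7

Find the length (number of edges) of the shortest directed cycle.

5

For each vertex v, BFS finds the shortest path from v back to v.
The shortest such closed walk is 9 → 5 → 1 → 12 → 13 → 9, length 5.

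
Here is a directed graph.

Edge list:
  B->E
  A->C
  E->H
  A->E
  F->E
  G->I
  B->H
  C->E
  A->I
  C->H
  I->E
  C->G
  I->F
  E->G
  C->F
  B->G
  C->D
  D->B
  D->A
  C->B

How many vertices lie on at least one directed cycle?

A vertex is on a directed cycle iff it belongs to a strongly connected component of size ≥ 2 (or has a self-loop).
The vertices on cycles are {A, C, D, E, F, G, I} — 7 in total.

7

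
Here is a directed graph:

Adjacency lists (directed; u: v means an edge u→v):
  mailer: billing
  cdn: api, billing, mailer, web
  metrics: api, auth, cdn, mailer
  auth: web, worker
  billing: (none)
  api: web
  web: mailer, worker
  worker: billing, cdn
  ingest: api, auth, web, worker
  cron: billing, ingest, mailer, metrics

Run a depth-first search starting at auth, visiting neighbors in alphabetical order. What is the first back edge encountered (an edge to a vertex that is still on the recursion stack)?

api→web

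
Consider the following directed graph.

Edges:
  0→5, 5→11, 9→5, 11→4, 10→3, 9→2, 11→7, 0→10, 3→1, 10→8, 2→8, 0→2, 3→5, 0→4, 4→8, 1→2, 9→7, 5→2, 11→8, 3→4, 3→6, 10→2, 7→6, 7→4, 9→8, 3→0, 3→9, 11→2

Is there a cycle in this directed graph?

DFS with white/gray/black marking, starting from 1:
1 gray
  2 gray
    8 gray
    8 black
  2 black
1 black
0 gray
  4 gray
    4→8: 8 black — skip
  4 black
  0→2: 2 black — skip
  10 gray
    3 gray
      3→4: 4 black — skip
      9 gray
        9→2: 2 black — skip
        5 gray
          5→2: 2 black — skip
          11 gray
            11→4: 4 black — skip
            11→2: 2 black — skip
            7 gray
              7→4: 4 black — skip
              6 gray
              6 black
            7 black
            11→8: 8 black — skip
          11 black
        5 black
        9→8: 8 black — skip
        9→7: 7 black — skip
      9 black
      3→0: 0 is gray → back edge
Back edge found, so a cycle exists: 0 → 10 → 3 → 0.

Yes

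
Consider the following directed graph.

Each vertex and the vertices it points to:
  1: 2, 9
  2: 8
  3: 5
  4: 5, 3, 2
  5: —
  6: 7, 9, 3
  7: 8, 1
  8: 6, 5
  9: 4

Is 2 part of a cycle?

Yes

2 is on a cycle iff 2 can reach itself via ≥1 edge.
2 → 8 → 6 → 7 → 1 → 2 — yes.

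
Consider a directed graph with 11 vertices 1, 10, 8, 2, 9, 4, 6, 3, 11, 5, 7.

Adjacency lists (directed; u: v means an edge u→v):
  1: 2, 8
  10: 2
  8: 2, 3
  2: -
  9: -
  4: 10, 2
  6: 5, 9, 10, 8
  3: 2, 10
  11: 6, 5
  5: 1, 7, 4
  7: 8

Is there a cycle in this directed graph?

DFS with white/gray/black marking, starting from 11:
11 gray
  6 gray
    5 gray
      1 gray
        2 gray
        2 black
        8 gray
          8→2: 2 black — skip
          3 gray
            3→2: 2 black — skip
            10 gray
              10→2: 2 black — skip
            10 black
          3 black
        8 black
      1 black
      7 gray
        7→8: 8 black — skip
      7 black
      4 gray
        4→10: 10 black — skip
        4→2: 2 black — skip
      4 black
    5 black
    9 gray
    9 black
    6→10: 10 black — skip
    6→8: 8 black — skip
  6 black
  11→5: 5 black — skip
11 black
Every edge goes to a white or black vertex — no back edge, so the graph is acyclic.

No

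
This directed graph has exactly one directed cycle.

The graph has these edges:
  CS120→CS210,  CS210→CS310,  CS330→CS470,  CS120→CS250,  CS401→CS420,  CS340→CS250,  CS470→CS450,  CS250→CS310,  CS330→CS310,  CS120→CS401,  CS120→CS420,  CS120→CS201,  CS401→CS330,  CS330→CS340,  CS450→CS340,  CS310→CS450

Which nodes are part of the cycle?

CS250, CS310, CS340, CS450

DFS with gray/black marking from CS340:
CS340 gray
  CS250 gray
    CS310 gray
      CS450 gray
        CS450→CS340: CS340 is gray → back edge
Back edge closes the cycle CS340 → CS250 → CS310 → CS450 → CS340; its vertices are {CS250, CS310, CS340, CS450}.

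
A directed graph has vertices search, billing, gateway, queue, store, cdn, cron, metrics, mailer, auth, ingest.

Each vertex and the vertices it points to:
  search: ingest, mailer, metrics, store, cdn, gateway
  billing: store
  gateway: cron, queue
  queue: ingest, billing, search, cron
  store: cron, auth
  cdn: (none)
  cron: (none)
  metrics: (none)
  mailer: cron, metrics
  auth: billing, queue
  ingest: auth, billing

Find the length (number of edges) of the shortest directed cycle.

3

For each vertex v, BFS finds the shortest path from v back to v.
The shortest such closed walk is search → gateway → queue → search, length 3.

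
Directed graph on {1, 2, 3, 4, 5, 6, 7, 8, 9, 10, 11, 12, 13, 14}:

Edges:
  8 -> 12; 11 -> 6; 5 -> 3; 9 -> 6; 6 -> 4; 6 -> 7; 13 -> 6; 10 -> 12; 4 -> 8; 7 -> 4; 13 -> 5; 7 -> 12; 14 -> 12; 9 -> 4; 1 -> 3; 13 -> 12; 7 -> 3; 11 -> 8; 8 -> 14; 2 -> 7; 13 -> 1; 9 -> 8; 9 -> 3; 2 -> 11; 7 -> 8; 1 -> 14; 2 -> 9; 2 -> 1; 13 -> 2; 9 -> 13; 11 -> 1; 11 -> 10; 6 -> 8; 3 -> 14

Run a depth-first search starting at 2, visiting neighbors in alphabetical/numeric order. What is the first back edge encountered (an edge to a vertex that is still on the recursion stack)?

13→2

DFS from 2 (visiting neighbors in alphabetical/numeric order); mark gray on enter, black on exit:
2 gray
  1 gray
    3 gray
      14 gray
        12 gray
        12 black
      14 black
    3 black
    1→14: 14 black — skip
  1 black
  7 gray
    7→3: 3 black — skip
    4 gray
      8 gray
        8→12: 12 black — skip
        8→14: 14 black — skip
      8 black
    4 black
    7→8: 8 black — skip
    7→12: 12 black — skip
  7 black
  9 gray
    9→3: 3 black — skip
    9→4: 4 black — skip
    6 gray
      6→4: 4 black — skip
      6→7: 7 black — skip
      6→8: 8 black — skip
    6 black
    9→8: 8 black — skip
    13 gray
      13→1: 1 black — skip
      13→2: 2 is gray → back edge
First back edge: 13 → 2.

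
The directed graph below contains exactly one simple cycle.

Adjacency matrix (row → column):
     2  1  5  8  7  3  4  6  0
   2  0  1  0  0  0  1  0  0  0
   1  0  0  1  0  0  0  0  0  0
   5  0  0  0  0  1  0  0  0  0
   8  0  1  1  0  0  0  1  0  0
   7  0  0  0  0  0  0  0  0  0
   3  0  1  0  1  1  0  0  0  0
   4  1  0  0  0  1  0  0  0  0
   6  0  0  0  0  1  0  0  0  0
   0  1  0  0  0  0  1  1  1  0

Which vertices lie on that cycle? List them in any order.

DFS with gray/black marking from 2:
2 gray
  1 gray
    5 gray
      7 gray
      7 black
    5 black
  1 black
  3 gray
    8 gray
      4 gray
        4→2: 2 is gray → back edge
Back edge closes the cycle 2 → 3 → 8 → 4 → 2; its vertices are {2, 3, 4, 8}.

2, 3, 4, 8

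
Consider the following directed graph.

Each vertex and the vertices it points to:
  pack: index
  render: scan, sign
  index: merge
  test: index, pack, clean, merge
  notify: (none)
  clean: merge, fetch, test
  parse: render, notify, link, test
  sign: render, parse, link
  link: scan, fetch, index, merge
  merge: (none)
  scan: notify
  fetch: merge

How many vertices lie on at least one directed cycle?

A vertex is on a directed cycle iff it belongs to a strongly connected component of size ≥ 2 (or has a self-loop).
The vertices on cycles are {sign, test, clean, parse, render} — 5 in total.

5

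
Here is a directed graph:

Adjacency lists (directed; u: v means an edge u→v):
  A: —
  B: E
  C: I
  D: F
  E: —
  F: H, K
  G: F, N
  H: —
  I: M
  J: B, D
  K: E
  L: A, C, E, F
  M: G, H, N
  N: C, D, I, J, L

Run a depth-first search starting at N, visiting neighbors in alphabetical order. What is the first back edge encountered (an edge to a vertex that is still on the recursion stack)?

DFS from N (visiting neighbors in alphabetical order); mark gray on enter, black on exit:
N gray
  C gray
    I gray
      M gray
        G gray
          F gray
            H gray
            H black
            K gray
              E gray
              E black
            K black
          F black
          G→N: N is gray → back edge
First back edge: G → N.

G→N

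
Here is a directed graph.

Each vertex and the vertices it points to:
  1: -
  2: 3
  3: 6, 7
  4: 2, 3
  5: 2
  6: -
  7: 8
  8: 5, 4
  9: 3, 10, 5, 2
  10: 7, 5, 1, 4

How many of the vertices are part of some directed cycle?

6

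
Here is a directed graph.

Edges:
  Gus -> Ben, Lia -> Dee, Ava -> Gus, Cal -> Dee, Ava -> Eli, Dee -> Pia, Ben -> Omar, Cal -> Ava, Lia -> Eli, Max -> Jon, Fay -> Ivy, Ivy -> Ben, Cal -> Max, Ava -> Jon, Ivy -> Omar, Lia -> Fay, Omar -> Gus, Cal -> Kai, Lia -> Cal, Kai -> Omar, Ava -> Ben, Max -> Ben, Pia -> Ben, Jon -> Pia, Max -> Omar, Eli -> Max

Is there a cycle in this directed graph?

DFS with white/gray/black marking, starting from Ivy:
Ivy gray
  Ben gray
    Omar gray
      Gus gray
        Gus→Ben: Ben is gray → back edge
Back edge found, so a cycle exists: Ben → Omar → Gus → Ben.

Yes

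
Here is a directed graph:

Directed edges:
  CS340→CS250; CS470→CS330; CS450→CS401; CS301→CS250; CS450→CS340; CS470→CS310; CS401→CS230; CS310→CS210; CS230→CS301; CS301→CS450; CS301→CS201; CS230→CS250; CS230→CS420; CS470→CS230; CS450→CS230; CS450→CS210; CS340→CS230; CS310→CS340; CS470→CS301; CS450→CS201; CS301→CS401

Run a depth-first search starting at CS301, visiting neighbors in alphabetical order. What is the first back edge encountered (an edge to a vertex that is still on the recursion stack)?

CS230→CS301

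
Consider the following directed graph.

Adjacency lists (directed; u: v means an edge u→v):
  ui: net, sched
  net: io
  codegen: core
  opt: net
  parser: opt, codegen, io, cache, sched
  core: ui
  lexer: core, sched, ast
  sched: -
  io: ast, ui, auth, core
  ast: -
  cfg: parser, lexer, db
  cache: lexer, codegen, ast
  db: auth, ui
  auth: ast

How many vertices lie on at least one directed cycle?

4

A vertex is on a directed cycle iff it belongs to a strongly connected component of size ≥ 2 (or has a self-loop).
The vertices on cycles are {io, ui, net, core} — 4 in total.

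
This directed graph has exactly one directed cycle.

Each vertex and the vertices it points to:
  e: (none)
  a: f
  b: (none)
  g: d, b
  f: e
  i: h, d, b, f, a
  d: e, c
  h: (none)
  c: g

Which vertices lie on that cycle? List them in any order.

c, d, g

DFS with gray/black marking from d:
d gray
  e gray
  e black
  c gray
    g gray
      g→d: d is gray → back edge
Back edge closes the cycle d → c → g → d; its vertices are {c, d, g}.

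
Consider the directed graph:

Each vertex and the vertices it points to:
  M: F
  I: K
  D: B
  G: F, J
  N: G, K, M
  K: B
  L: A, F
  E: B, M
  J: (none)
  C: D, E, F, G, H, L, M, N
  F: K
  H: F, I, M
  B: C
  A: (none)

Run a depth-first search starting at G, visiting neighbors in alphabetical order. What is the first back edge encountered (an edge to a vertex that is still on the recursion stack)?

D→B

DFS from G (visiting neighbors in alphabetical order); mark gray on enter, black on exit:
G gray
  F gray
    K gray
      B gray
        C gray
          D gray
            D→B: B is gray → back edge
First back edge: D → B.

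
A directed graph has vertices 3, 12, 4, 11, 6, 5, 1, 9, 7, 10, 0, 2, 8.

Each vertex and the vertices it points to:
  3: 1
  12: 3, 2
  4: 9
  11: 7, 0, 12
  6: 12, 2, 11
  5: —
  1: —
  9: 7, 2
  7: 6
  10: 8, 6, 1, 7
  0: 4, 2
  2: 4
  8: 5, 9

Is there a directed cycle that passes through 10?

No

10 lies on a cycle iff there is a path from 10 back to itself.
Exploring from 10, it never reaches itself; equivalently, its strongly connected component is a singleton.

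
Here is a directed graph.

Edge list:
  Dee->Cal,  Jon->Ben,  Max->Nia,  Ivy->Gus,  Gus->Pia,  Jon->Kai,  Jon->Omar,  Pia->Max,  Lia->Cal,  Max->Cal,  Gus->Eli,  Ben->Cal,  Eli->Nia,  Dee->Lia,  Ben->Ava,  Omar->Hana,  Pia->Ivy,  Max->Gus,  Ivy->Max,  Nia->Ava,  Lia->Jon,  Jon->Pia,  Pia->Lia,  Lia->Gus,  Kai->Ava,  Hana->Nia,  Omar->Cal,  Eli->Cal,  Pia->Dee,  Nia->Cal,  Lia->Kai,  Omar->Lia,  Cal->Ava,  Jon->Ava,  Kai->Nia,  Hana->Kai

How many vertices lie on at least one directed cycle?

8

A vertex is on a directed cycle iff it belongs to a strongly connected component of size ≥ 2 (or has a self-loop).
The vertices on cycles are {Dee, Gus, Ivy, Jon, Lia, Max, Pia, Omar} — 8 in total.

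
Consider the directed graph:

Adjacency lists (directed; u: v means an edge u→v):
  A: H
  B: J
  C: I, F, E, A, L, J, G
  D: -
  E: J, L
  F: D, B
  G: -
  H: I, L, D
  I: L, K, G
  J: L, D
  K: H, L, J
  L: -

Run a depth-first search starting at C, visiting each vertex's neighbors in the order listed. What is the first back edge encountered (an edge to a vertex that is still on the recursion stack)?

H→I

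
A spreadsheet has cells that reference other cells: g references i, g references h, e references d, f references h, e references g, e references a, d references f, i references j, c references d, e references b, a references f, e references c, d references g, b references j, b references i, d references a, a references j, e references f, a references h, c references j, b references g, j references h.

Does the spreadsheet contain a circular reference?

No

DFS with white/gray/black marking, starting from b:
b gray
  j gray
    h gray
    h black
  j black
  g gray
    g→h: h black — skip
    i gray
      i→j: j black — skip
    i black
  g black
  b→i: i black — skip
b black
a gray
  a→h: h black — skip
  a→j: j black — skip
  f gray
    f→h: h black — skip
  f black
a black
c gray
  c→j: j black — skip
  d gray
    d→f: f black — skip
    d→g: g black — skip
    d→a: a black — skip
  d black
c black
e gray
  e→b: b black — skip
  e→g: g black — skip
  e→a: a black — skip
  e→f: f black — skip
  e→c: c black — skip
  e→d: d black — skip
e black
Every edge goes to a white or black vertex — no back edge, so the graph is acyclic.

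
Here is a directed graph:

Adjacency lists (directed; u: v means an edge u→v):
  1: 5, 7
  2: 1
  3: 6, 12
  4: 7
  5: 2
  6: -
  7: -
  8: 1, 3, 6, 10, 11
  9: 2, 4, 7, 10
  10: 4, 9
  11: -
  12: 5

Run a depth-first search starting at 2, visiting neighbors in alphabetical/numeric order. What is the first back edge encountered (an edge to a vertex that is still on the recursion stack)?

DFS from 2 (visiting neighbors in alphabetical/numeric order); mark gray on enter, black on exit:
2 gray
  1 gray
    5 gray
      5→2: 2 is gray → back edge
First back edge: 5 → 2.

5→2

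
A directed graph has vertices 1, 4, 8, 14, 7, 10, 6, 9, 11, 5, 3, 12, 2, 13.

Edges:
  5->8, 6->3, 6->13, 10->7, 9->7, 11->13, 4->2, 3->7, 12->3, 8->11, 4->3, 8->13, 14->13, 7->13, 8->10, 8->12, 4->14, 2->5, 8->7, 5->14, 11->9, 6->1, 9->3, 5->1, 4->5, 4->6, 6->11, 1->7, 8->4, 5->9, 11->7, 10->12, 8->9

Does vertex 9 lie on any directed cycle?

9 lies on a cycle iff there is a path from 9 back to itself.
Exploring from 9, it never reaches itself; equivalently, its strongly connected component is a singleton.

No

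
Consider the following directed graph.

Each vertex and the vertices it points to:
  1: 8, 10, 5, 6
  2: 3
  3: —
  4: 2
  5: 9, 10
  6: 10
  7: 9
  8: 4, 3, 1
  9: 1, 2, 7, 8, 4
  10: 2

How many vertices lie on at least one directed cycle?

A vertex is on a directed cycle iff it belongs to a strongly connected component of size ≥ 2 (or has a self-loop).
The vertices on cycles are {1, 5, 7, 8, 9} — 5 in total.

5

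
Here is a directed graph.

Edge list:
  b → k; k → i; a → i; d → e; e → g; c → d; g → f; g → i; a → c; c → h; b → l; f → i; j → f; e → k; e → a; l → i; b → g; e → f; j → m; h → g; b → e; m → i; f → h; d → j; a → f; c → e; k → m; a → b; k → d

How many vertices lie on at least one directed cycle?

A vertex is on a directed cycle iff it belongs to a strongly connected component of size ≥ 2 (or has a self-loop).
The vertices on cycles are {a, b, c, d, e, f, g, h, k} — 9 in total.

9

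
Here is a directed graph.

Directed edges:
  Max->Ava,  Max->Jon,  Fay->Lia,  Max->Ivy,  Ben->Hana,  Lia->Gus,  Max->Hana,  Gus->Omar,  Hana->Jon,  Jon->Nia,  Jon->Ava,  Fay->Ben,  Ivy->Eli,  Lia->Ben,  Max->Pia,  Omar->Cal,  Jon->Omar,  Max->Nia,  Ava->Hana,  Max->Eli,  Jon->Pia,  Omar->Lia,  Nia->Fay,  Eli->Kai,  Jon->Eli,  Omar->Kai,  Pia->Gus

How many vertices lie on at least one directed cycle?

A vertex is on a directed cycle iff it belongs to a strongly connected component of size ≥ 2 (or has a self-loop).
The vertices on cycles are {Ava, Ben, Fay, Gus, Jon, Lia, Nia, Pia, Hana, Omar} — 10 in total.

10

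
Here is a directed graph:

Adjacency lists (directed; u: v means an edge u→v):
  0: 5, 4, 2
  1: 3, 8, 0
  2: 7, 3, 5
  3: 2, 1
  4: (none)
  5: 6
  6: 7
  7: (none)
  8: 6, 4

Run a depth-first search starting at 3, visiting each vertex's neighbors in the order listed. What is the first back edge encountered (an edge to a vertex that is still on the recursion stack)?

DFS from 3 (visiting each vertex's neighbors in the order listed); mark gray on enter, black on exit:
3 gray
  2 gray
    7 gray
    7 black
    2→3: 3 is gray → back edge
First back edge: 2 → 3.

2→3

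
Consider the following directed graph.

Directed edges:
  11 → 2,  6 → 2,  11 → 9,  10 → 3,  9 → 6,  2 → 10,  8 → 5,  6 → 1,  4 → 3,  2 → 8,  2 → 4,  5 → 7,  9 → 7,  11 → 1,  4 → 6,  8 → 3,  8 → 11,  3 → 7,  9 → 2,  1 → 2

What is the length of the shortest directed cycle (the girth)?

3

For each vertex v, BFS finds the shortest path from v back to v.
The shortest such closed walk is 11 → 2 → 8 → 11, length 3.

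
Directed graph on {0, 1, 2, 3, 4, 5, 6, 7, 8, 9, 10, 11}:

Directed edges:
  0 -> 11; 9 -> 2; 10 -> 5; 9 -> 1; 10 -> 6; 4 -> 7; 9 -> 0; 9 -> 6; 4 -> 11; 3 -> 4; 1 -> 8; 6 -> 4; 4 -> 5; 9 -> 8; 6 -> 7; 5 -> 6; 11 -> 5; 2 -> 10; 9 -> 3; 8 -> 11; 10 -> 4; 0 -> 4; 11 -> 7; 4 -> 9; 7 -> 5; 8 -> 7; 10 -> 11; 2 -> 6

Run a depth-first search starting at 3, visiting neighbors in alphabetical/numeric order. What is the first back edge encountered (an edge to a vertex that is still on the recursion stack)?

DFS from 3 (visiting neighbors in alphabetical/numeric order); mark gray on enter, black on exit:
3 gray
  4 gray
    5 gray
      6 gray
        6→4: 4 is gray → back edge
First back edge: 6 → 4.

6->4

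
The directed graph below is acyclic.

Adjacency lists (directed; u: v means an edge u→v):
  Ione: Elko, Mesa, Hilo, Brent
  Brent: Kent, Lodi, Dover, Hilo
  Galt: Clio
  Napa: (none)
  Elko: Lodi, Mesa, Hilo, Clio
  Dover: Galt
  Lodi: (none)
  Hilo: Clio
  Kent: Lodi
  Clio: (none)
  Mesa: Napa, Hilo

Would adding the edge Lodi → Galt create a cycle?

No

Adding Lodi→Galt creates a cycle iff Galt can already reach Lodi.
Explore from Galt: no path reaches Lodi. The graph stays acyclic.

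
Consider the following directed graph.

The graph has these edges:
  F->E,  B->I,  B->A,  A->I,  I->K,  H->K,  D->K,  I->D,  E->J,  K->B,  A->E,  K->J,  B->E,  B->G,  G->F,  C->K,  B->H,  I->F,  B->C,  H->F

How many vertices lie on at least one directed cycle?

A vertex is on a directed cycle iff it belongs to a strongly connected component of size ≥ 2 (or has a self-loop).
The vertices on cycles are {A, B, C, D, H, I, K} — 7 in total.

7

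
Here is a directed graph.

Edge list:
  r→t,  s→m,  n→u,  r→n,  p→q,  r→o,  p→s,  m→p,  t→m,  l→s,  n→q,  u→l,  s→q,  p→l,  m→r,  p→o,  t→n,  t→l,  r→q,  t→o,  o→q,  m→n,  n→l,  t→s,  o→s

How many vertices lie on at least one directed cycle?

A vertex is on a directed cycle iff it belongs to a strongly connected component of size ≥ 2 (or has a self-loop).
The vertices on cycles are {l, m, n, o, p, r, s, t, u} — 9 in total.

9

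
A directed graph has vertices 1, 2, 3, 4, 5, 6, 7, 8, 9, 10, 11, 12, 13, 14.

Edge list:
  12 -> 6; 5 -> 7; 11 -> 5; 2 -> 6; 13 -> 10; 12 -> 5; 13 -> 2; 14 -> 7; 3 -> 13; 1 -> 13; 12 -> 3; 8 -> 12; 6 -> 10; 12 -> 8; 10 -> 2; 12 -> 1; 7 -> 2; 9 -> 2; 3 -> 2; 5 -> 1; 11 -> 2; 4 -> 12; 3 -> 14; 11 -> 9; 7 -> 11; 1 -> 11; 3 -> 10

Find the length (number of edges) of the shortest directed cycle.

For each vertex v, BFS finds the shortest path from v back to v.
The shortest such closed walk is 12 → 8 → 12, length 2.

2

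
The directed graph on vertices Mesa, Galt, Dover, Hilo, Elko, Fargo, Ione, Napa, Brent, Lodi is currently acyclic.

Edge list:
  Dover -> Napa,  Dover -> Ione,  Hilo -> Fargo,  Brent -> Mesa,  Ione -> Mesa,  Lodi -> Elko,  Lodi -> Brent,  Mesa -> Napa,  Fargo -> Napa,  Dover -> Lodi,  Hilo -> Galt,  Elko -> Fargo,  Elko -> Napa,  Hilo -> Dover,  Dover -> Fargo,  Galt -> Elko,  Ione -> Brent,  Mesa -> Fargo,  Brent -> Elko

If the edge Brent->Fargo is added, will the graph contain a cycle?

No

Adding Brent→Fargo creates a cycle iff Fargo can already reach Brent.
Explore from Fargo: no path reaches Brent. The graph stays acyclic.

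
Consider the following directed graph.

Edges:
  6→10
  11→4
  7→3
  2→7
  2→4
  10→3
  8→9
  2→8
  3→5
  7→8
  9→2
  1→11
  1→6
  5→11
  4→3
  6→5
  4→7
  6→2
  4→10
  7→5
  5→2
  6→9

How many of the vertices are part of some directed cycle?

A vertex is on a directed cycle iff it belongs to a strongly connected component of size ≥ 2 (or has a self-loop).
The vertices on cycles are {2, 3, 4, 5, 7, 8, 9, 10, 11} — 9 in total.

9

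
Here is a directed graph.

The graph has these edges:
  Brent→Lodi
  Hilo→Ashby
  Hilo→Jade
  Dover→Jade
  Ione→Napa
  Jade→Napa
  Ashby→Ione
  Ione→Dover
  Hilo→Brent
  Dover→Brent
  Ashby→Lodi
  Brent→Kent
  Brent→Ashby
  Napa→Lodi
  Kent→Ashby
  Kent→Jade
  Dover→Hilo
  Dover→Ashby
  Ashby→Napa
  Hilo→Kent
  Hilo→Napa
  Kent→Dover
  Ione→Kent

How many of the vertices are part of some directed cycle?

A vertex is on a directed cycle iff it belongs to a strongly connected component of size ≥ 2 (or has a self-loop).
The vertices on cycles are {Hilo, Ione, Kent, Ashby, Brent, Dover} — 6 in total.

6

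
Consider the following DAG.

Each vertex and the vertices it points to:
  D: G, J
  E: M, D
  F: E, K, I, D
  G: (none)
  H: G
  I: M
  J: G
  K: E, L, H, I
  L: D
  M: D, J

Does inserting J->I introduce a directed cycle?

Yes

Adding J→I creates a cycle iff I can already reach J.
Path from I: I → M → J.
So I → … → J → I is a cycle.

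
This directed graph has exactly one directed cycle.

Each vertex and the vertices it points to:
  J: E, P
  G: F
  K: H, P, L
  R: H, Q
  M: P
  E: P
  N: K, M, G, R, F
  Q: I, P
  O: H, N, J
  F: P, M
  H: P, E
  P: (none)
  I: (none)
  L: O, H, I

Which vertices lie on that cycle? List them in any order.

K, L, N, O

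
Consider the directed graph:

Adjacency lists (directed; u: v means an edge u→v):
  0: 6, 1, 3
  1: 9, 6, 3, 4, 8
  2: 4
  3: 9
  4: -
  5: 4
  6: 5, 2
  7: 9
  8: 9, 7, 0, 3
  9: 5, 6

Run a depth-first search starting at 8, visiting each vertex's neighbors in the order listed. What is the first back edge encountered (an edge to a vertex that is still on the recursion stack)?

1->8

DFS from 8 (visiting each vertex's neighbors in the order listed); mark gray on enter, black on exit:
8 gray
  9 gray
    5 gray
      4 gray
      4 black
    5 black
    6 gray
      6→5: 5 black — skip
      2 gray
        2→4: 4 black — skip
      2 black
    6 black
  9 black
  7 gray
    7→9: 9 black — skip
  7 black
  0 gray
    0→6: 6 black — skip
    1 gray
      1→9: 9 black — skip
      1→6: 6 black — skip
      3 gray
        3→9: 9 black — skip
      3 black
      1→4: 4 black — skip
      1→8: 8 is gray → back edge
First back edge: 1 → 8.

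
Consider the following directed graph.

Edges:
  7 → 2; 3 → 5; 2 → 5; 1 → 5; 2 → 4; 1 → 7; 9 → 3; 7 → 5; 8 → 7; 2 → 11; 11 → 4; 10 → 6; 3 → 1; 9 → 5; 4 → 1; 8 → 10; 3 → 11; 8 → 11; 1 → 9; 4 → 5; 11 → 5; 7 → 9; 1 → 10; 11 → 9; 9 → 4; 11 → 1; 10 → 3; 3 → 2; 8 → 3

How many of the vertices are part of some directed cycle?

A vertex is on a directed cycle iff it belongs to a strongly connected component of size ≥ 2 (or has a self-loop).
The vertices on cycles are {1, 2, 3, 4, 7, 9, 10, 11} — 8 in total.

8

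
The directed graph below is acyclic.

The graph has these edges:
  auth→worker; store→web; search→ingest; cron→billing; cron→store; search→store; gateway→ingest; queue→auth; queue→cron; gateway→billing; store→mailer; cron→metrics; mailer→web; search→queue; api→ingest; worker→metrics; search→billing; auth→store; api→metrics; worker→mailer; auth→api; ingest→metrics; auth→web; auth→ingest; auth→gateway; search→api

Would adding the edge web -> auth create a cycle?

Yes

Adding web→auth creates a cycle iff auth can already reach web.
Path from auth: auth → web.
So auth → … → web → auth is a cycle.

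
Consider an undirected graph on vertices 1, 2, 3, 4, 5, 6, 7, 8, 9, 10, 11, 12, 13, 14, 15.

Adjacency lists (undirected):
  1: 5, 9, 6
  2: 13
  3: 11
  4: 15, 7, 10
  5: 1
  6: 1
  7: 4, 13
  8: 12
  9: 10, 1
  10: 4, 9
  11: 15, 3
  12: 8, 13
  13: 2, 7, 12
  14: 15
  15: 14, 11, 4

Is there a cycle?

No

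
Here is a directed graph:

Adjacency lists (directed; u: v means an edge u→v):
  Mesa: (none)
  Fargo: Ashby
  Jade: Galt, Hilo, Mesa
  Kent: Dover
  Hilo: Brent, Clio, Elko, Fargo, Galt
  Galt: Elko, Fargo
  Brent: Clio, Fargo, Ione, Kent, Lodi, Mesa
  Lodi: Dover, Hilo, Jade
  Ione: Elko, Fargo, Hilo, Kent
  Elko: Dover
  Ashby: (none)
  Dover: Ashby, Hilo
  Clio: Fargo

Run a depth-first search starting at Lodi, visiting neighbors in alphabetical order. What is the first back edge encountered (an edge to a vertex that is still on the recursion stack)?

DFS from Lodi (visiting neighbors in alphabetical order); mark gray on enter, black on exit:
Lodi gray
  Dover gray
    Ashby gray
    Ashby black
    Hilo gray
      Brent gray
        Clio gray
          Fargo gray
            Fargo→Ashby: Ashby black — skip
          Fargo black
        Clio black
        Brent→Fargo: Fargo black — skip
        Ione gray
          Elko gray
            Elko→Dover: Dover is gray → back edge
First back edge: Elko → Dover.

Elko->Dover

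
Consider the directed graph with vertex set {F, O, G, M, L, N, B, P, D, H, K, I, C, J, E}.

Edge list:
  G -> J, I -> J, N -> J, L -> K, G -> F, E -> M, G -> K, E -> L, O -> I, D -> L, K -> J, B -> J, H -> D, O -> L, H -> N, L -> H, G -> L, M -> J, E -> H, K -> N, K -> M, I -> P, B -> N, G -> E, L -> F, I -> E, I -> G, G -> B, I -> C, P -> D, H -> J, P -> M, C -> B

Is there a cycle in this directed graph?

DFS with white/gray/black marking, starting from O:
O gray
  I gray
    J gray
    J black
    P gray
      M gray
        M→J: J black — skip
      M black
      D gray
        L gray
          K gray
            K→J: J black — skip
            N gray
              N→J: J black — skip
            N black
            K→M: M black — skip
          K black
          F gray
          F black
          H gray
            H→J: J black — skip
            H→N: N black — skip
            H→D: D is gray → back edge
Back edge found, so a cycle exists: D → L → H → D.

Yes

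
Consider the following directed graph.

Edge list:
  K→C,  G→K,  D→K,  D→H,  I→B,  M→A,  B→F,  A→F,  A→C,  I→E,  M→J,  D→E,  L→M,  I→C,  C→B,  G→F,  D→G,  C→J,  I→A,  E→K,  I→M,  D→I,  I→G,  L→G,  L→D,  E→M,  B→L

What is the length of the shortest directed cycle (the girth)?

For each vertex v, BFS finds the shortest path from v back to v.
The shortest such closed walk is D → I → B → L → D, length 4.

4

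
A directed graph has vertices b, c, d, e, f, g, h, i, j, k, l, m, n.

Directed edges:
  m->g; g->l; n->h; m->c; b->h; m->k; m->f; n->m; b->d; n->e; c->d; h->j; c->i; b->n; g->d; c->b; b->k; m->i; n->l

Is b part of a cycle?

Yes

b is on a cycle iff b can reach itself via ≥1 edge.
b → n → m → c → b — yes.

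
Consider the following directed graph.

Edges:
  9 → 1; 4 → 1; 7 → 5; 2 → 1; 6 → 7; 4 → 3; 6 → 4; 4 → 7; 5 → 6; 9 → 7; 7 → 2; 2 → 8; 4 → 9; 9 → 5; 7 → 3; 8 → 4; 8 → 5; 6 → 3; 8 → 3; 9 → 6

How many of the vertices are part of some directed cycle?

A vertex is on a directed cycle iff it belongs to a strongly connected component of size ≥ 2 (or has a self-loop).
The vertices on cycles are {2, 4, 5, 6, 7, 8, 9} — 7 in total.

7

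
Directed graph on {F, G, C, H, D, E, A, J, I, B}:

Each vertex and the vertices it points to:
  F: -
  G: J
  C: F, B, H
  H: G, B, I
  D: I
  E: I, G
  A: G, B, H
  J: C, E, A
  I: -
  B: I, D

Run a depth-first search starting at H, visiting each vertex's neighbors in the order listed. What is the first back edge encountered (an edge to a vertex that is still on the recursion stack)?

DFS from H (visiting each vertex's neighbors in the order listed); mark gray on enter, black on exit:
H gray
  G gray
    J gray
      C gray
        F gray
        F black
        B gray
          I gray
          I black
          D gray
            D→I: I black — skip
          D black
        B black
        C→H: H is gray → back edge
First back edge: C → H.

C->H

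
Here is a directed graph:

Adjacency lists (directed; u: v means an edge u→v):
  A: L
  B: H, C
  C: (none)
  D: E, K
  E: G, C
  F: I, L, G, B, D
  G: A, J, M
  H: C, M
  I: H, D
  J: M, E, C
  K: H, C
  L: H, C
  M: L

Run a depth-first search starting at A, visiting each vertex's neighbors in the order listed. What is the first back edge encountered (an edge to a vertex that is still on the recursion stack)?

M→L

DFS from A (visiting each vertex's neighbors in the order listed); mark gray on enter, black on exit:
A gray
  L gray
    H gray
      C gray
      C black
      M gray
        M→L: L is gray → back edge
First back edge: M → L.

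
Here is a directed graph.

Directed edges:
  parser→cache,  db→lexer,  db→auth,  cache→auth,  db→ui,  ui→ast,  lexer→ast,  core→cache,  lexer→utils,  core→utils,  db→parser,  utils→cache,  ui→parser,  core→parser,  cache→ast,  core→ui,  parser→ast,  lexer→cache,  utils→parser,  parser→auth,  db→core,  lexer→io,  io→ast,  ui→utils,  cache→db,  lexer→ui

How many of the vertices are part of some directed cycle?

7

A vertex is on a directed cycle iff it belongs to a strongly connected component of size ≥ 2 (or has a self-loop).
The vertices on cycles are {db, ui, core, cache, lexer, utils, parser} — 7 in total.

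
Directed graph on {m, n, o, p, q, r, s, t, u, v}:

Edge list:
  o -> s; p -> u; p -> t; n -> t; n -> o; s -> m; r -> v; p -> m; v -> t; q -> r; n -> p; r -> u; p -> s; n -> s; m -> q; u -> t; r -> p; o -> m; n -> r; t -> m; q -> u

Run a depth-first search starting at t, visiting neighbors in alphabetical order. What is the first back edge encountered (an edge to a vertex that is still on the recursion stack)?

p→m

DFS from t (visiting neighbors in alphabetical order); mark gray on enter, black on exit:
t gray
  m gray
    q gray
      r gray
        p gray
          p→m: m is gray → back edge
First back edge: p → m.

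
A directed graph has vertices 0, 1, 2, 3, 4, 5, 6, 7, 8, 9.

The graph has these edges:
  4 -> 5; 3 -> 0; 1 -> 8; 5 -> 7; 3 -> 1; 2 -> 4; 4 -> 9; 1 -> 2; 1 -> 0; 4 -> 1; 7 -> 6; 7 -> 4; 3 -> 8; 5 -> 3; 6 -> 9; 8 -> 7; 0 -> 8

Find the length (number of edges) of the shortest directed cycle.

3

For each vertex v, BFS finds the shortest path from v back to v.
The shortest such closed walk is 5 → 7 → 4 → 5, length 3.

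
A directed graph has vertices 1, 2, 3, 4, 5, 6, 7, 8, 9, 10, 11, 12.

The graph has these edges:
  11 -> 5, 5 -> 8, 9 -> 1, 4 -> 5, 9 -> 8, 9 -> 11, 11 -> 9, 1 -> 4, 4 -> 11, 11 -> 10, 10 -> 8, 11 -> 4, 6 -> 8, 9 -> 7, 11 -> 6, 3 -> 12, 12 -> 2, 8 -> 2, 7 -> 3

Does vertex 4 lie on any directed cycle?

Yes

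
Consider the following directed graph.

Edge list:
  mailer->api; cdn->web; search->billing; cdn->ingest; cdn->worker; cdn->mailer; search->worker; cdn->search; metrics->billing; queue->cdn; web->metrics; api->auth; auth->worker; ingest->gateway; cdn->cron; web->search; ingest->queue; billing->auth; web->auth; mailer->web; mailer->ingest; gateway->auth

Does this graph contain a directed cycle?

Yes

DFS with white/gray/black marking, starting from search:
search gray
  billing gray
    auth gray
      worker gray
      worker black
    auth black
  billing black
  search→worker: worker black — skip
search black
gateway gray
  gateway→auth: auth black — skip
gateway black
metrics gray
  metrics→billing: billing black — skip
metrics black
cron gray
cron black
api gray
  api→auth: auth black — skip
api black
mailer gray
  ingest gray
    queue gray
      cdn gray
        cdn→search: search black — skip
        web gray
          web→metrics: metrics black — skip
          web→search: search black — skip
          web→auth: auth black — skip
        web black
        cdn→mailer: mailer is gray → back edge
Back edge found, so a cycle exists: mailer → ingest → queue → cdn → mailer.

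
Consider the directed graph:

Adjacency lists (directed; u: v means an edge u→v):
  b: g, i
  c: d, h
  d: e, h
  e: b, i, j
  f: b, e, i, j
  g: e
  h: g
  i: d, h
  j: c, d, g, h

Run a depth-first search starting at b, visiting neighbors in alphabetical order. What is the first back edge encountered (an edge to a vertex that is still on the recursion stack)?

DFS from b (visiting neighbors in alphabetical order); mark gray on enter, black on exit:
b gray
  g gray
    e gray
      e→b: b is gray → back edge
First back edge: e → b.

e→b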